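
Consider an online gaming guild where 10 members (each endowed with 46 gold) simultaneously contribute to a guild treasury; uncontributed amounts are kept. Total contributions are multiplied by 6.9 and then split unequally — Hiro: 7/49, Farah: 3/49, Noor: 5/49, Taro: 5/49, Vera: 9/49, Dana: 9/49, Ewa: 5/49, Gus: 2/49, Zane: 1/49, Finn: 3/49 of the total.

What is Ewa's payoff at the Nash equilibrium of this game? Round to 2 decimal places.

110.78 gold

Player j's private return per contributed unit is 6.9 × (j's share). Contributing is weakly dominant for j when that share is at least 1/6.9 = 0.1449, and contributing 0 is dominant otherwise.
Vera and Dana clear that bar, contributing 46 each; the remaining 8 contribute 0. Total contributed: 92.
Ewa keeps 46 and receives 6.9 × 92 × 5/49 = 64.78 from the guild treasury, for a payoff of 110.78.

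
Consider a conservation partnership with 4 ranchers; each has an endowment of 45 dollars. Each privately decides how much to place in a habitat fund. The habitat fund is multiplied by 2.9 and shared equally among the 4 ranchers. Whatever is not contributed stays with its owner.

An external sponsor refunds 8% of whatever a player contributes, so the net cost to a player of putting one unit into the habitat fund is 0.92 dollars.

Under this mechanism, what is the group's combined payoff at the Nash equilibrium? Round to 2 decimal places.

With the mechanism, a contributed unit returns (2.9/4) / 0.92 = 0.7880 per unit of net cost — still below 1 — so contributing 0 remains dominant for every player.
At the Nash equilibrium no one contributes; group total payoff = 4 × 45 = 180.

180.00 dollars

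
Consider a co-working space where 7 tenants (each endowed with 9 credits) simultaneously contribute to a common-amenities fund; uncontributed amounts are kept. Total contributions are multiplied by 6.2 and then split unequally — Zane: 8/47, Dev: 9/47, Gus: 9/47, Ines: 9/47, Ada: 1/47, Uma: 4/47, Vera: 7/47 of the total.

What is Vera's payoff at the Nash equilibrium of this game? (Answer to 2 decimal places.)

A player with share s gets back 6.2·s per unit contributed, so full contribution is dominant for anyone with s > 1/6.2 = 0.1613 and zero contribution is dominant for anyone below.
Zane, Dev, Gus and Ines clear that bar, contributing 9 each; the remaining 3 contribute 0. Total contributed: 36.
Vera keeps 9 and receives 6.2 × 36 × 7/47 = 33.24 from the common-amenities fund, for a payoff of 42.24.

42.24 credits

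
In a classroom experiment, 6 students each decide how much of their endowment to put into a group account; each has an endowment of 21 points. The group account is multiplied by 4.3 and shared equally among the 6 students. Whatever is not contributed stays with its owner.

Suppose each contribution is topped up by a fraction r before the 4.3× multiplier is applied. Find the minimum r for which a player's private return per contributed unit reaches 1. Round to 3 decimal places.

0.395

With matching at rate r, one contributed unit becomes (1 + r) in the group account and returns 4.3 × (1 + r) / 6 to the contributor.
Setting this equal to 1: 1 + r = 6/4.3 = 1.3953.
So the minimum matching rate is r = 1.3953 − 1 = 0.395.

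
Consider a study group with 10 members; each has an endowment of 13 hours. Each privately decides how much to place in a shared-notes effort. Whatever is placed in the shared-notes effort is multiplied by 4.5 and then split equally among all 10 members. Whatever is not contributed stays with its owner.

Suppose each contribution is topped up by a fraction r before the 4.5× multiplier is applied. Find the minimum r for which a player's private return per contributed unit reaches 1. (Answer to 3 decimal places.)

1.222

With matching at rate r, one contributed unit becomes (1 + r) in the shared-notes effort and returns 4.5 × (1 + r) / 10 to the contributor.
Setting this equal to 1: 1 + r = 10/4.5 = 2.2222.
So the minimum matching rate is r = 2.2222 − 1 = 1.222.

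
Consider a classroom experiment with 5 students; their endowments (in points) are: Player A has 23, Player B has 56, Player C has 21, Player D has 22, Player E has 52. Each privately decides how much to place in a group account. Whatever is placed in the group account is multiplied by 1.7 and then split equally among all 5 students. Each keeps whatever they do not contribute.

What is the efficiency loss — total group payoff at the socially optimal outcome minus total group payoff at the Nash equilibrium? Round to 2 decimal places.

The private return per contributed unit is 1.7/5 = 0.3400 < 1 for every player regardless of endowment, so the Nash equilibrium is zero contribution and the group total is Σ E_j = 23 + 56 + 21 + 22 + 52 = 174.
Each contributed unit returns 1.700 to the group, so the social optimum is full contribution by everyone: group total = 1.700 × 174 = 295.80.
Efficiency loss = (1.700 − 1) × 174 = 121.80.

121.80 points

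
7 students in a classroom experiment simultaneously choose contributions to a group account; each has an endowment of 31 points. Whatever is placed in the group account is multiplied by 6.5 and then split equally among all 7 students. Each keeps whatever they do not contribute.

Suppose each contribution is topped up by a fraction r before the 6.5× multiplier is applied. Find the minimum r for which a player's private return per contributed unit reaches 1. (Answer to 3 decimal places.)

0.077

With matching at rate r, one contributed unit becomes (1 + r) in the group account and returns 6.5 × (1 + r) / 7 to the contributor.
Setting this equal to 1: 1 + r = 7/6.5 = 1.0769.
So the minimum matching rate is r = 1.0769 − 1 = 0.077.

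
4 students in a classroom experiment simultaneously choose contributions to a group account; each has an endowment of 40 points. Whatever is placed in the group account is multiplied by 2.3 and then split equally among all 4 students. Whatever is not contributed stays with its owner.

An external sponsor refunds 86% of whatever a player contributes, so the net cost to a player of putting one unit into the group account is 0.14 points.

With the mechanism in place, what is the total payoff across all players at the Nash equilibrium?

505.60 points

Under the mechanism each unit contributed yields (2.3/4) / 0.14 = 4.1071 back to its contributor per unit of net cost, which exceeds 1, making full contribution the dominant choice for everyone.
So the Nash equilibrium is full contribution by all 4; the group earns 4 × (40 × 0.86 + 2.3 × 40) = 505.60.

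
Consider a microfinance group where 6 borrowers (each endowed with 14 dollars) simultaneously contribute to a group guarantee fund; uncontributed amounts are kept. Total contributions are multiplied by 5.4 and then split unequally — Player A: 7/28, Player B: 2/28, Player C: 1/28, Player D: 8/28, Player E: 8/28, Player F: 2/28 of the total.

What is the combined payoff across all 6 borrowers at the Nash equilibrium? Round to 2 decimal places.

Player j's private return per contributed unit is 5.4 × (j's share). Contributing is weakly dominant for j when that share is at least 1/5.4 = 0.1852, and contributing 0 is dominant otherwise.
The shares above 0.1852 belong to Player A, Player D and Player E, contributing 14 each; the remaining 3 contribute 0. Total contributed: 42.
The group guarantee fund pays out 5.4 × 42 = 226.80 in total (split across the unequal shares, but the aggregate is all that matters for the group sum).
The 3 free-riders keep 14 each, adding 42. Group total = 42 + 226.80 = 268.80.

268.80 dollars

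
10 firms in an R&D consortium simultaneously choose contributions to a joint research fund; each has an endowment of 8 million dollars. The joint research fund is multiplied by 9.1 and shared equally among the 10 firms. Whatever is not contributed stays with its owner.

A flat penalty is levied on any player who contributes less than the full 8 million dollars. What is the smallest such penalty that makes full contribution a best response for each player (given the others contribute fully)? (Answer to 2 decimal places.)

0.72 million dollars

Given the others contribute fully, the best deviation is to contribute 0 (any partial contribution still incurs the fine and gives up units whose private return 0.9100 is below 1).
Deviating from 8 to 0 saves 8 million dollars but forfeits the deviator's share of the drop in the joint research fund: 9.1/10 × 8 = 7.28.
So the deviation gain is 8 − 7.28 = 0.72, and the fine must be at least 0.72 million dollars to wipe it out.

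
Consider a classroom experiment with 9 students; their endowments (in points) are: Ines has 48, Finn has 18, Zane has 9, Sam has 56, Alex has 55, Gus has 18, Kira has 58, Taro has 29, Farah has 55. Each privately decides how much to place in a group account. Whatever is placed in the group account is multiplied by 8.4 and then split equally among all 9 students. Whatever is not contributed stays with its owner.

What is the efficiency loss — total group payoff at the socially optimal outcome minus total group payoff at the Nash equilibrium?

2560.40 points

The private return per contributed unit is 8.4/9 = 0.9333 < 1 for every player regardless of endowment, so the Nash equilibrium is zero contribution and the group total is Σ E_j = 48 + 18 + 9 + 56 + 55 + 18 + 58 + 29 + 55 = 346.
Each contributed unit returns 8.400 to the group, so the social optimum is full contribution by everyone: group total = 8.400 × 346 = 2906.40.
Efficiency loss = (8.400 − 1) × 346 = 2560.40.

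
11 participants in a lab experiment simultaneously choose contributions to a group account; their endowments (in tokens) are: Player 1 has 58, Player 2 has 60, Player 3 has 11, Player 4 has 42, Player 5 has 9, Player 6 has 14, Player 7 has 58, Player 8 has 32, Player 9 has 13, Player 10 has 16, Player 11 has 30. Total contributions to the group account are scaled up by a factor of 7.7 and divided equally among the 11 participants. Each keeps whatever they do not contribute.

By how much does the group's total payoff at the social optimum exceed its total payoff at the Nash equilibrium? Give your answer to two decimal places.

2298.10 tokens

The private return per contributed unit is 7.7/11 = 0.7000 < 1 for every player regardless of endowment, so the Nash equilibrium is zero contribution and the group total is Σ E_j = 58 + 60 + 11 + 42 + 9 + 14 + 58 + 32 + 13 + 16 + 30 = 343.
Each contributed unit returns 7.700 to the group, so the social optimum is full contribution by everyone: group total = 7.700 × 343 = 2641.10.
Efficiency loss = (7.700 − 1) × 343 = 2298.10.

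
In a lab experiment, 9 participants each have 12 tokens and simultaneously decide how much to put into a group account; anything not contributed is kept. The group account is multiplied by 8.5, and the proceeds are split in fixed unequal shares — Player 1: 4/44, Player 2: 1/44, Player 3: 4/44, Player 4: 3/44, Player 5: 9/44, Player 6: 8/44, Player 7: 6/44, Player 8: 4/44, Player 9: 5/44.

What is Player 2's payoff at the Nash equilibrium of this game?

18.95 tokens

For player j, contributing a unit is worthwhile iff 8.5 × (j's share) ≥ 1, i.e. iff j's share is at least 0.1176.
The shares above 0.1176 belong to Player 5, Player 6 and Player 7, contributing 12 each; the remaining 6 contribute 0. Total contributed: 36.
Player 2 keeps 12 and receives 8.5 × 36 × 1/44 = 6.95 from the group account, for a payoff of 18.95.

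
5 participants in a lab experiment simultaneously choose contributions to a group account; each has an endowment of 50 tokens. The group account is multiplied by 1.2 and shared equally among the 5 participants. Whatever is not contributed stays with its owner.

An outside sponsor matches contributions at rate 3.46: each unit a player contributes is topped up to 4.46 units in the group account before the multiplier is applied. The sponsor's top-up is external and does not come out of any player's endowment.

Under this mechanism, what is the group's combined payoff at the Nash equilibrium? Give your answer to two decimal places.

1338.00 tokens

With the mechanism, a contributed unit returns 1.2 × 4.46 / 5 = 1.0704 per unit of net cost to the contributor — now above 1 — so contributing fully is weakly dominant for every player.
At the Nash equilibrium everyone contributes 50. Group total payoff = 1.2 × 4.46 × 250 = 1338.00.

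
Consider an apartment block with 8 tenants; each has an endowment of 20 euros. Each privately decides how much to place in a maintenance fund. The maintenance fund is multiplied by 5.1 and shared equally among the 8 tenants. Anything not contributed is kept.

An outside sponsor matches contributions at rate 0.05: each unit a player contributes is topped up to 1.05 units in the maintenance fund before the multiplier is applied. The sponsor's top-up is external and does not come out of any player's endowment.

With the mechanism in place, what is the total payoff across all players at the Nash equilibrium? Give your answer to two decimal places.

160.00 euros

Even with the mechanism, each unit contributed returns only 5.1 × 1.05 / 8 = 0.6694 per unit of net cost, so contributing nothing is still dominant.
At the Nash equilibrium no one contributes; group total payoff = 8 × 20 = 160.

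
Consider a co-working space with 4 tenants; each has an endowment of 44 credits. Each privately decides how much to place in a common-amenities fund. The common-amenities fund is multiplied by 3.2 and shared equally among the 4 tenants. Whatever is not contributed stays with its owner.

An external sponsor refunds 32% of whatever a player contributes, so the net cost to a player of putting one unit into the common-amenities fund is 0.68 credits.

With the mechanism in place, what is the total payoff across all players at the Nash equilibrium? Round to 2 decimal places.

The effective private return per unit is now (3.2/4) / 0.68 = 1.1765 > 1, so every player's dominant strategy flips to full contribution.
So the Nash equilibrium is full contribution by all 4; the group earns 4 × (44 × 0.32 + 3.2 × 44) = 619.52.

619.52 credits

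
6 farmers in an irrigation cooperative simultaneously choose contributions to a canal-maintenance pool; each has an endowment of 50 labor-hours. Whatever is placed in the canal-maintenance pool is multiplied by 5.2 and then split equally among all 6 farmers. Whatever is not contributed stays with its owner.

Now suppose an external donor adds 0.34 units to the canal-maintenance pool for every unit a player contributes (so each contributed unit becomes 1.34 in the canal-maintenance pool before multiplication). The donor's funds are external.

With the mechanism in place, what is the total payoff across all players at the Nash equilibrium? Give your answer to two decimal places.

2090.40 labor-hours

With the mechanism, a contributed unit returns 5.2 × 1.34 / 6 = 1.1613 per unit of net cost to the contributor — now above 1 — so contributing fully is weakly dominant for every player.
So the Nash equilibrium is full contribution by all 6; the group earns 5.2 × 1.34 × 300 = 2090.40.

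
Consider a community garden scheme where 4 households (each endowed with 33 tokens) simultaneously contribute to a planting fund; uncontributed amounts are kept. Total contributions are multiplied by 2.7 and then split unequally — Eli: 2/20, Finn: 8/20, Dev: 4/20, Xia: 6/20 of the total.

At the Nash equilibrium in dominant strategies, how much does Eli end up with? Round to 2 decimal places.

For player j, contributing a unit is worthwhile iff 2.7 × (j's share) ≥ 1, i.e. iff j's share is at least 0.3704.
Finn alone (share 8/20) is above the threshold, contributing 33; the remaining 3 contribute 0. Total contributed: 33.
Eli keeps 33 and receives 2.7 × 33 × 2/20 = 8.91 from the planting fund, for a payoff of 41.91.

41.91 tokens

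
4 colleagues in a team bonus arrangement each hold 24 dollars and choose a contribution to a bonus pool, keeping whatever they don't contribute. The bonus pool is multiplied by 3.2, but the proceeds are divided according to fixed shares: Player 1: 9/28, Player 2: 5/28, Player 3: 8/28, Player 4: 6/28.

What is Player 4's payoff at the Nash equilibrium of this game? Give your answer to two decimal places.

40.46 dollars

Each unit j contributes comes back to j as 3.2 × (j's share), so j prefers to contribute only if that share exceeds 1/3.2 = 0.3125; otherwise keeping the unit dominates.
The only share above 0.3125 is Player 1's 9/28, contributing 24; the remaining 3 contribute 0. Total contributed: 24.
Player 4 keeps 24 and receives 3.2 × 24 × 6/28 = 16.46 from the bonus pool, for a payoff of 40.46.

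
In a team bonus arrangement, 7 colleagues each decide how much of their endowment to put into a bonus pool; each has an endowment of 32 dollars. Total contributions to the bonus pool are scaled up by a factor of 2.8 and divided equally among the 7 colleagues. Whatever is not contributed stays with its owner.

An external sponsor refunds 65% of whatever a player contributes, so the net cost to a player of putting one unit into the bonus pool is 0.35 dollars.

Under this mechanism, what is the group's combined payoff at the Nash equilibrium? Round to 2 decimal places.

With the mechanism, a contributed unit returns (2.8/7) / 0.35 = 1.1429 per unit of net cost to the contributor — now above 1 — so contributing fully is weakly dominant for every player.
At the Nash equilibrium everyone contributes 32. Group total payoff = 7 × (32 × 0.65 + 2.8 × 32) = 772.80.

772.80 dollars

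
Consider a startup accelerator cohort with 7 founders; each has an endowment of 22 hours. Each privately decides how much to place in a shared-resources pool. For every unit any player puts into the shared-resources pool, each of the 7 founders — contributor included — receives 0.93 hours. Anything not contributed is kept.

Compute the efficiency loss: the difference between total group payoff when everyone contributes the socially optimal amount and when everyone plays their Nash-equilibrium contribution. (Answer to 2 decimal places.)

848.54 hours

The private return per contributed unit is 0.93 < 1, so contributing 0 is dominant for every player. At the Nash equilibrium everyone keeps their 22, and the group total is 7 × 22 = 154.
Each contributed unit returns 6.510 to the group as a whole (0.93 to each of 7 players), which exceeds 1, so the social optimum is full contribution: group total = 6.510 × 154 = 1002.54.
Efficiency loss = 1002.54 − 154 = 848.54.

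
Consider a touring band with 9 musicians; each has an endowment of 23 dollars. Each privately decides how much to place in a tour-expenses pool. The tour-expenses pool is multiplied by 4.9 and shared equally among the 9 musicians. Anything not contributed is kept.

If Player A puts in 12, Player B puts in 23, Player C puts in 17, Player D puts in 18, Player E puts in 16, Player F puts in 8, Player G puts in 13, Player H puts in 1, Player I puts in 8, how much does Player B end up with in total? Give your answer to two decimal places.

Total contributed: 12 + 23 + 17 + 18 + 16 + 8 + 13 + 1 + 8 = 116.
Each receives 4.9 × 116 / 9 = 63.16 from the tour-expenses pool.
Player B keeps 23 − 23 = 0, so Player B's payoff is 0 + 63.16 = 63.16.

63.16 dollars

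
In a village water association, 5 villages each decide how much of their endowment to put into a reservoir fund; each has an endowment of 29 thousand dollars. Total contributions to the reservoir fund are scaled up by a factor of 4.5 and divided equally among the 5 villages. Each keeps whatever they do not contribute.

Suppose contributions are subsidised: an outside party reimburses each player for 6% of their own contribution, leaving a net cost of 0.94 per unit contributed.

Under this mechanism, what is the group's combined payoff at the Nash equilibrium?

145.00 thousand dollars

Even with the mechanism, each unit contributed returns only (4.5/5) / 0.94 = 0.9574 per unit of net cost, so contributing nothing is still dominant.
Everyone keeps their endowment and the group total is 5 × 29 = 145.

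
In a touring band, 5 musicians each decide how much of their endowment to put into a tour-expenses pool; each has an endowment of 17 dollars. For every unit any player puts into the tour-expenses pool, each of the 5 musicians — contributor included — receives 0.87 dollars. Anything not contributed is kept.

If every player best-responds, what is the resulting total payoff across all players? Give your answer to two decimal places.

The private return per contributed unit is 0.87 < 1, so contributing 0 is dominant for every player. At the Nash equilibrium everyone keeps their 17, and the group total is 5 × 17 = 85.

85.00 dollars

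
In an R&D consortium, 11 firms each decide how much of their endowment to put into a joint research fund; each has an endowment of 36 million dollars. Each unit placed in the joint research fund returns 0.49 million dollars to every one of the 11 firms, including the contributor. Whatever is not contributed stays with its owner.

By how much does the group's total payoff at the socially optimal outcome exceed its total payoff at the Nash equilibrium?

The private return per contributed unit is 0.49 < 1, so contributing 0 is dominant for every player. At the Nash equilibrium everyone keeps their 36, and the group total is 11 × 36 = 396.
Each contributed unit returns 5.390 to the group as a whole (0.49 to each of 11 players), which exceeds 1, so the social optimum is full contribution: group total = 5.390 × 396 = 2134.44.
Efficiency loss = 2134.44 − 396 = 1738.44.

1738.44 million dollars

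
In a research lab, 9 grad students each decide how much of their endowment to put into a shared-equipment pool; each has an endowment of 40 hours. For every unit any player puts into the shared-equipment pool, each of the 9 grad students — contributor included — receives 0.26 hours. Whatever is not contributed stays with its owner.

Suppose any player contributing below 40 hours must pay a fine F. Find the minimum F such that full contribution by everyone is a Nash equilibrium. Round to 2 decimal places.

Given the others contribute fully, the best deviation is to contribute 0 (any partial contribution still incurs the fine and gives up units whose private return 0.26 is below 1).
Deviating from 40 to 0 saves 40 hours but forfeits the deviator's share of the drop in the shared-equipment pool: 0.26 × 40 = 10.40.
So the deviation gain is 40 − 10.40 = 29.60, and the fine must be at least 29.60 hours to wipe it out.

29.60 hours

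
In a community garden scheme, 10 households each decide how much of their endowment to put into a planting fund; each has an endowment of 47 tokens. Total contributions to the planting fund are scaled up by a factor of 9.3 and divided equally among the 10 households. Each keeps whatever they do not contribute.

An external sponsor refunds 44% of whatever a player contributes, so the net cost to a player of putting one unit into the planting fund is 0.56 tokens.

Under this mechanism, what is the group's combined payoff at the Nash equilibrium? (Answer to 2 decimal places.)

The effective private return per unit is now (9.3/10) / 0.56 = 1.6607 > 1, so every player's dominant strategy flips to full contribution.
So the Nash equilibrium is full contribution by all 10; the group earns 10 × (47 × 0.44 + 9.3 × 47) = 4577.80.

4577.80 tokens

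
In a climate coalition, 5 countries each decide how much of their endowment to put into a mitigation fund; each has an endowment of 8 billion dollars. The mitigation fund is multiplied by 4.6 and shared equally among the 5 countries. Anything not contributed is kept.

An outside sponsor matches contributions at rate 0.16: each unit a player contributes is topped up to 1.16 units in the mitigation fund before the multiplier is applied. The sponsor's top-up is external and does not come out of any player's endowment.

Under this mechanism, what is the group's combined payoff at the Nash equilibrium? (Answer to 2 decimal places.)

213.44 billion dollars

With the mechanism, a contributed unit returns 4.6 × 1.16 / 5 = 1.0672 per unit of net cost to the contributor — now above 1 — so contributing fully is weakly dominant for every player.
So the Nash equilibrium is full contribution by all 5; the group earns 4.6 × 1.16 × 40 = 213.44.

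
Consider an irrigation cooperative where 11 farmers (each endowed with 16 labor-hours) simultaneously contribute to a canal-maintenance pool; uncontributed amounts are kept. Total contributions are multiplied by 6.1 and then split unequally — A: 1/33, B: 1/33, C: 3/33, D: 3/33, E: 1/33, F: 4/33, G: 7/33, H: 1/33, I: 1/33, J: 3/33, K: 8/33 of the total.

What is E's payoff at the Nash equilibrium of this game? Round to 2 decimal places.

Player j's private return per contributed unit is 6.1 × (j's share). Contributing is weakly dominant for j when that share is at least 1/6.1 = 0.1639, and contributing 0 is dominant otherwise.
The shares above 0.1639 belong to G and K, contributing 16 each; the remaining 9 contribute 0. Total contributed: 32.
E keeps 16 and receives 6.1 × 32 × 1/33 = 5.92 from the canal-maintenance pool, for a payoff of 21.92.

21.92 labor-hours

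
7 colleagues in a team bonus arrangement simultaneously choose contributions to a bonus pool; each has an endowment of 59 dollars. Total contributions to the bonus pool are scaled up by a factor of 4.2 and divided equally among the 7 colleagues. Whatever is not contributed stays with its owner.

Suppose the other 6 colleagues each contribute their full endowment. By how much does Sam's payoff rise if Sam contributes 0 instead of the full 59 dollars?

23.60 dollars

Switching from a contribution of 59 to 0 lets Sam keep an extra 59 dollars, but lowers the bonus pool by 59, which costs Sam their own share of that drop: 4.2/7 × 59 = 35.40.
Net gain = 59 − 35.40 = 23.60. The private return per contributed unit (0.6000) is below 1, so free-riding is indeed the best response regardless of what the others do.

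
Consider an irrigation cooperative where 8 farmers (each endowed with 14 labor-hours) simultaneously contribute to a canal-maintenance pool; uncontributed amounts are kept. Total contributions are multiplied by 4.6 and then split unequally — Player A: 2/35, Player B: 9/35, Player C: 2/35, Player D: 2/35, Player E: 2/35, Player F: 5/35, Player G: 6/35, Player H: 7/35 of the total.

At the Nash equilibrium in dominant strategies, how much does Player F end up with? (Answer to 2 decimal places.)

23.20 labor-hours

Player j's private return per contributed unit is 4.6 × (j's share). Contributing is weakly dominant for j when that share is at least 1/4.6 = 0.2174, and contributing 0 is dominant otherwise.
Only Player B (9/35) clears that bar, contributing 14; the remaining 7 contribute 0. Total contributed: 14.
Player F keeps 14 and receives 4.6 × 14 × 5/35 = 9.20 from the canal-maintenance pool, for a payoff of 23.20.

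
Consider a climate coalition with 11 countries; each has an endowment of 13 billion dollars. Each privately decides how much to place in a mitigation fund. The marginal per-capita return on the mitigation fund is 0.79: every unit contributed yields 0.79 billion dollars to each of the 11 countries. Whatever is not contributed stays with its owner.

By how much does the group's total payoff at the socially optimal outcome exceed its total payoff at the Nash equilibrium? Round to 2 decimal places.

1099.67 billion dollars

The private return per contributed unit is 0.79 < 1, so contributing 0 is dominant for every player. At the Nash equilibrium everyone keeps their 13, and the group total is 11 × 13 = 143.
Each contributed unit returns 8.690 to the group as a whole (0.79 to each of 11 players), which exceeds 1, so the social optimum is full contribution: group total = 8.690 × 143 = 1242.67.
Efficiency loss = 1242.67 − 143 = 1099.67.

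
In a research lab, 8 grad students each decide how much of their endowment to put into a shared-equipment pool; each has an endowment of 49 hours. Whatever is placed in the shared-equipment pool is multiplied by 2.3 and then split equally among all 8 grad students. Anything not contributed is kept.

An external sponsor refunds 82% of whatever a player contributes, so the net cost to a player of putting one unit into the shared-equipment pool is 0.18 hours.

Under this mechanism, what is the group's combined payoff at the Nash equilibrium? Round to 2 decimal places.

1223.04 hours

Under the mechanism each unit contributed yields (2.3/8) / 0.18 = 1.5972 back to its contributor per unit of net cost, which exceeds 1, making full contribution the dominant choice for everyone.
At the Nash equilibrium everyone contributes 49. Group total payoff = 8 × (49 × 0.82 + 2.3 × 49) = 1223.04.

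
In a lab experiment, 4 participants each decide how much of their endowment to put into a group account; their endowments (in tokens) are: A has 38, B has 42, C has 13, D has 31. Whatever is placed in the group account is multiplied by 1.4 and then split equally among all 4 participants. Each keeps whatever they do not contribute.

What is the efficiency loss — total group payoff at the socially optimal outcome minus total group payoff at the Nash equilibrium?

49.60 tokens

The private return per contributed unit is 1.4/4 = 0.3500 < 1 for every player regardless of endowment, so the Nash equilibrium is zero contribution and the group total is Σ E_j = 38 + 42 + 13 + 31 = 124.
Each contributed unit returns 1.400 to the group, so the social optimum is full contribution by everyone: group total = 1.400 × 124 = 173.60.
Efficiency loss = (1.400 − 1) × 124 = 49.60.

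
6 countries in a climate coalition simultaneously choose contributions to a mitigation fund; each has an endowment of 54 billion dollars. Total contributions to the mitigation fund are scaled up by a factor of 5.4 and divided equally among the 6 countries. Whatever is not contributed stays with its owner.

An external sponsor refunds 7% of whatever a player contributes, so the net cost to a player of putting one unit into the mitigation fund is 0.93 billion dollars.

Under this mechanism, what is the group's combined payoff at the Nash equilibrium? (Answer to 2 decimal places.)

324.00 billion dollars

The effective private return is (5.4/6) / 0.93 = 0.9677, which is still under 1, so the mechanism doesn't change anyone's dominant strategy: zero contribution.
At the Nash equilibrium no one contributes; group total payoff = 6 × 54 = 324.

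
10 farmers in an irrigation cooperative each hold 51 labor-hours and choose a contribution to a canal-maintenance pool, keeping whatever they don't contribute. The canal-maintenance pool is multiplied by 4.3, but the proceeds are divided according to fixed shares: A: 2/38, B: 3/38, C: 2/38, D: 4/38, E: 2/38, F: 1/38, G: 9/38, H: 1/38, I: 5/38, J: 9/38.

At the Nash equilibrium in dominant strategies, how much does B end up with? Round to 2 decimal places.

85.63 labor-hours

For player j, contributing a unit is worthwhile iff 4.3 × (j's share) ≥ 1, i.e. iff j's share is at least 0.2326.
G and J clear that bar, contributing 51 each; the remaining 8 contribute 0. Total contributed: 102.
B keeps 51 and receives 4.3 × 102 × 3/38 = 34.63 from the canal-maintenance pool, for a payoff of 85.63.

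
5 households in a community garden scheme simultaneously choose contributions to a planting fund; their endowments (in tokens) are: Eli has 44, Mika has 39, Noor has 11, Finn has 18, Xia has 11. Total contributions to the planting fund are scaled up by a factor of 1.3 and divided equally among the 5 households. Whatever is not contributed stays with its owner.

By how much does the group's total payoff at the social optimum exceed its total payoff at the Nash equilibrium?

36.90 tokens

The private return per contributed unit is 1.3/5 = 0.2600 < 1 for every player regardless of endowment, so the Nash equilibrium is zero contribution and the group total is Σ E_j = 44 + 39 + 11 + 18 + 11 = 123.
Each contributed unit returns 1.300 to the group, so the social optimum is full contribution by everyone: group total = 1.300 × 123 = 159.90.
Efficiency loss = (1.300 − 1) × 123 = 36.90.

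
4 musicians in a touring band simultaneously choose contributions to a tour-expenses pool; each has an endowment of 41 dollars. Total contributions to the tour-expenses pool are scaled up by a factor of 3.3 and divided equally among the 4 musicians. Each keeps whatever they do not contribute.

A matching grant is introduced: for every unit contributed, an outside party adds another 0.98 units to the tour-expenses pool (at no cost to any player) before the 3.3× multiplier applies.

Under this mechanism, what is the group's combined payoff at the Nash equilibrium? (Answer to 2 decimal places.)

With the mechanism, a contributed unit returns 3.3 × 1.98 / 4 = 1.6335 per unit of net cost to the contributor — now above 1 — so contributing fully is weakly dominant for every player.
So the Nash equilibrium is full contribution by all 4; the group earns 3.3 × 1.98 × 164 = 1071.58.

1071.58 dollars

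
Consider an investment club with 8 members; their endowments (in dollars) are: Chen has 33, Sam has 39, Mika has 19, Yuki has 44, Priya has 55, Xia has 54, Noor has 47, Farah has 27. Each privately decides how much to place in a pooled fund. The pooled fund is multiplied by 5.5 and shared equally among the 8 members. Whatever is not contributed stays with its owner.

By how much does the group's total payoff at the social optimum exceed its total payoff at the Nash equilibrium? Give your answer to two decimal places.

The private return per contributed unit is 5.5/8 = 0.6875 < 1 for every player regardless of endowment, so the Nash equilibrium is zero contribution and the group total is Σ E_j = 33 + 39 + 19 + 44 + 55 + 54 + 47 + 27 = 318.
Each contributed unit returns 5.500 to the group, so the social optimum is full contribution by everyone: group total = 5.500 × 318 = 1749.00.
Efficiency loss = (5.500 − 1) × 318 = 1431.00.

1431.00 dollars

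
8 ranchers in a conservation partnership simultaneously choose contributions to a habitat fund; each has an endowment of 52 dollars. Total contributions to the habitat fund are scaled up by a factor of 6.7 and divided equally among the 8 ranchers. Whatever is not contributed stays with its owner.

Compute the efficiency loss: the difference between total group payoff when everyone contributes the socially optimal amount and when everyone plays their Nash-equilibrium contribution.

Each contributed unit returns 6.7/8 = 0.8375 to its contributor — below 1 — so contributing 0 is dominant for every player. At the Nash equilibrium everyone keeps their 52, and the group total is 8 × 52 = 416.
Each contributed unit returns 6.700 to the group as a whole (0.8375 to each of 8 players), which exceeds 1, so the social optimum is full contribution: group total = 6.700 × 416 = 2787.20.
Efficiency loss = 2787.20 − 416 = 2371.20.

2371.20 dollars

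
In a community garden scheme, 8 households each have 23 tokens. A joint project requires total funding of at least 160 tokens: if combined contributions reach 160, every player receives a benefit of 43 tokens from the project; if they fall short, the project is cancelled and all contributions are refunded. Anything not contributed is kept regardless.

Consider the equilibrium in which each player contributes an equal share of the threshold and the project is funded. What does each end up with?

Equal share of the threshold: 160/8 = 20.
At this profile no one gains by cutting their contribution: any cut drops the total below 160, the project is cancelled, contributions are refunded, and the deviator ends with 23, which is less than 23 − 20 + 43 = 46. Contributing more than 20 just wastes the excess. So contributing exactly 20 is a best response.
Each player's payoff: 23 − 20 + 43 = 46.

46 tokens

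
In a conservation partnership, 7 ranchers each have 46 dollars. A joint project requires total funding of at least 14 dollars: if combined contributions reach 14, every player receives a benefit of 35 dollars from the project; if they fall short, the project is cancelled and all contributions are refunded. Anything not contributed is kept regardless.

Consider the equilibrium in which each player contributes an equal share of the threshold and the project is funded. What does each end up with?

79 dollars

Equal share of the threshold: 14/7 = 2.
At this profile no one gains by cutting their contribution: any cut drops the total below 14, the project is cancelled, contributions are refunded, and the deviator ends with 46, which is less than 46 − 2 + 35 = 79. Contributing more than 2 just wastes the excess. So contributing exactly 2 is a best response.
Each player's payoff: 46 − 2 + 35 = 79.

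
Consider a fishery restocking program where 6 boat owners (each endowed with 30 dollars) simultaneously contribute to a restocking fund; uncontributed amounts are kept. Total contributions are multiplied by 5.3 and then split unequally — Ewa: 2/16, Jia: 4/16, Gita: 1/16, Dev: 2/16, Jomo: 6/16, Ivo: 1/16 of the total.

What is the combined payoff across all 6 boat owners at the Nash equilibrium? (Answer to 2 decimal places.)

Player j's private return per contributed unit is 5.3 × (j's share). Contributing is weakly dominant for j when that share is at least 1/5.3 = 0.1887, and contributing 0 is dominant otherwise.
Jia and Jomo clear that bar, contributing 30 each; the remaining 4 contribute 0. Total contributed: 60.
The restocking fund pays out 5.3 × 60 = 318.00 in total (split across the unequal shares, but the aggregate is all that matters for the group sum).
The 4 free-riders keep 30 each, adding 120. Group total = 120 + 318.00 = 438.00.

438.00 dollars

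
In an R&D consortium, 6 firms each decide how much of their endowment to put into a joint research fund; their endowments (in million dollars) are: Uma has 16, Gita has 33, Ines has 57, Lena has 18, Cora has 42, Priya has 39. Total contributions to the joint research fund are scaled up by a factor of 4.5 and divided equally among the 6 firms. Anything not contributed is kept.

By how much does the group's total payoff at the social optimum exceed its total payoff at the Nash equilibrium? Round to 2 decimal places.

717.50 million dollars

The private return per contributed unit is 4.5/6 = 0.7500 < 1 for every player regardless of endowment, so the Nash equilibrium is zero contribution and the group total is Σ E_j = 16 + 33 + 57 + 18 + 42 + 39 = 205.
Each contributed unit returns 4.500 to the group, so the social optimum is full contribution by everyone: group total = 4.500 × 205 = 922.50.
Efficiency loss = (4.500 − 1) × 205 = 717.50.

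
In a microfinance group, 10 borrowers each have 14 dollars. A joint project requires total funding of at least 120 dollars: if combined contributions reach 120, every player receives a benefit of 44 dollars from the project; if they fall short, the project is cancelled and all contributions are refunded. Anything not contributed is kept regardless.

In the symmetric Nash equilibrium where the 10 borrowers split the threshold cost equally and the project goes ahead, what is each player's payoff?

Equal share of the threshold: 120/10 = 12.
At this profile no one gains by cutting their contribution: any cut drops the total below 120, the project is cancelled, contributions are refunded, and the deviator ends with 14, which is less than 14 − 12 + 44 = 46. Contributing more than 12 just wastes the excess. So contributing exactly 12 is a best response.
Each player's payoff: 14 − 12 + 44 = 46.

46 dollars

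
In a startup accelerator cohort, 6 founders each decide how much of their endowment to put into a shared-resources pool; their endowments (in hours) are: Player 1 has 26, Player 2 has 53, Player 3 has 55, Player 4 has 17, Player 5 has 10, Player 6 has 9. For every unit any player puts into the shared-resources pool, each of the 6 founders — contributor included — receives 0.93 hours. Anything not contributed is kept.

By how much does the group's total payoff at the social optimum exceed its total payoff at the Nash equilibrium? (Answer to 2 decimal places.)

778.60 hours

The private return per contributed unit is 0.93 < 1 for everyone, so the Nash equilibrium is zero contribution and the group total is Σ E_j = 26 + 53 + 55 + 17 + 10 + 9 = 170.
Each contributed unit returns 5.580 to the group, so the social optimum is full contribution by everyone: group total = 5.580 × 170 = 948.60.
Efficiency loss = (5.580 − 1) × 170 = 778.60.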